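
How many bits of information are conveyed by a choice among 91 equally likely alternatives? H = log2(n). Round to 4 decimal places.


H = log2(n)
H = log2(91)
= 6.5078


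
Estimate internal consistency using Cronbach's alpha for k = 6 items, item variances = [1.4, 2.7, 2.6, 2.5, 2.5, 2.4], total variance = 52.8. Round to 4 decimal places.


alpha = (k/(k-1)) * (1 - sum(s_i^2)/s_total^2)
sum(item variances) = 14.1
k/(k-1) = 6/5 = 1.2
1 - 14.1/52.8 = 1 - 0.267045 = 0.732955
alpha = 1.2 * 0.732955
= 0.8795


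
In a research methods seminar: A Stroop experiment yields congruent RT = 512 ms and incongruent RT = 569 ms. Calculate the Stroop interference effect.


Stroop effect = RT(incongruent) - RT(congruent)
= 569 - 512
= 57 ms


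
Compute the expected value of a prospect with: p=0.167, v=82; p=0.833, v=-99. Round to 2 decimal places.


EU = sum(p_i * v_i)
0.167 * 82 = 13.694
0.833 * -99 = -82.467
EU = 13.694 + -82.467
= -68.77


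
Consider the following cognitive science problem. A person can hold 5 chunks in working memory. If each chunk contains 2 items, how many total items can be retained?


Total items = chunks * items_per_chunk
= 5 * 2
= 10


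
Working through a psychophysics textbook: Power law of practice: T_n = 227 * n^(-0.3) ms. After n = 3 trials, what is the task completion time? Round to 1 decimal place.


T_n = 227 * 3^(-0.3)
3^(-0.3) = 0.719223
T_n = 227 * 0.719223
= 163.3 ms


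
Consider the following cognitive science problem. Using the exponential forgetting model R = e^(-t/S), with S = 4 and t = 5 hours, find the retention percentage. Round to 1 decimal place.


R = e^(-t/S)
-t/S = -5/4 = -1.25
R = e^(-1.25) = 0.286505
Percentage = 0.286505 * 100
= 28.7


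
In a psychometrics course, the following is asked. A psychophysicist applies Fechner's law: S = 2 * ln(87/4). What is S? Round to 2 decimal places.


S = 2 * ln(87/4)
I/I0 = 21.75
ln(21.75) = 3.0796
S = 2 * 3.0796
= 6.16


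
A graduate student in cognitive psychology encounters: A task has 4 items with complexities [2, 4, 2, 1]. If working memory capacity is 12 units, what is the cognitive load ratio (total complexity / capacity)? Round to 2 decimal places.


Total complexity = 2 + 4 + 2 + 1 = 9
Load = total / capacity = 9 / 12
= 0.75


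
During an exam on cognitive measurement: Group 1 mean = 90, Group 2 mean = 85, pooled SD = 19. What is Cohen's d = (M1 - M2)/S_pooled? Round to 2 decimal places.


Cohen's d = (M1 - M2) / S_pooled
= (90 - 85) / 19
= 5 / 19
= 0.26


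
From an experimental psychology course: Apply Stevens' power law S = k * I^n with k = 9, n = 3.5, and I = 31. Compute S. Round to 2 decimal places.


S = 9 * 31^3.5
31^3.5 = 165869.2681
S = 9 * 165869.2681
= 1492823.41


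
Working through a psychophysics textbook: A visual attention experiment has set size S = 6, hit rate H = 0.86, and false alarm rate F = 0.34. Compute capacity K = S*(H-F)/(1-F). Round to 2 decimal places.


K = S * (H - F) / (1 - F)
H - F = 0.52
1 - F = 0.66
K = 6 * 0.52 / 0.66
= 4.73


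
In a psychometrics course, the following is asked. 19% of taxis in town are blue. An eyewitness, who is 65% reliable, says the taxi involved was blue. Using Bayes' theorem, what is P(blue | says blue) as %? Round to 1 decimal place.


P(blue | says blue) = P(says blue | blue)*P(blue) / [P(says blue | blue)*P(blue) + P(says blue | not blue)*P(not blue)]
Numerator = 0.65 * 0.19 = 0.1235
False identification = 0.35 * 0.81 = 0.2835
P = 0.1235 / (0.1235 + 0.2835)
= 0.1235 / 0.407
As percentage = 30.3


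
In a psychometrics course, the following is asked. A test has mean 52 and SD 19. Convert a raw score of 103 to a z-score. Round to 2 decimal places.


z = (X - mu) / sigma
= (103 - 52) / 19
= 51 / 19
= 2.68


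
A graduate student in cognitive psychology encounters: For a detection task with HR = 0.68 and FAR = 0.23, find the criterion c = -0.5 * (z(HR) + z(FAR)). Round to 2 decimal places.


c = -0.5 * (z(HR) + z(FAR))
z(0.68) = 0.4677
z(0.23) = -0.7388
c = -0.5 * (0.4677 + -0.7388)
= -0.5 * -0.2711
= 0.14


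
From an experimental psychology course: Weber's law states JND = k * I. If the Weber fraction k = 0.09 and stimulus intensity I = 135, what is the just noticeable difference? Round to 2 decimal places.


JND = k * I
JND = 0.09 * 135
= 12.15


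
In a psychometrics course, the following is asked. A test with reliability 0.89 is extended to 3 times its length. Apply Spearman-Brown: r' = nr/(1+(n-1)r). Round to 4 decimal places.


r_new = n*r / (1 + (n-1)*r)
Numerator = 3 * 0.89 = 2.67
Denominator = 1 + 2 * 0.89 = 2.78
r_new = 2.67 / 2.78
= 0.9604


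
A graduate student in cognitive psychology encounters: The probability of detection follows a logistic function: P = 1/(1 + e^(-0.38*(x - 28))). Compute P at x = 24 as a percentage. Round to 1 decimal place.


P(x) = 1/(1 + e^(-0.38*(24 - 28)))
Exponent = -0.38 * -4 = 1.52
e^(1.52) = 4.572225
P = 1/(1 + 4.572225) = 0.179462
Percentage = 17.9


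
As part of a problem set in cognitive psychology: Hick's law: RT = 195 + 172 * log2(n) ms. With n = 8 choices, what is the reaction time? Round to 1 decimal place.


RT = 195 + 172 * log2(8)
log2(8) = 3.0
RT = 195 + 172 * 3.0
= 195 + 516.0
= 711.0 ms


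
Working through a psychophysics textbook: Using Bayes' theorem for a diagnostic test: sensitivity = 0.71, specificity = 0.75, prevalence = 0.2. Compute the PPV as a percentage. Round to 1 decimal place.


PPV = (sens * prev) / (sens * prev + (1-spec) * (1-prev))
Numerator = 0.71 * 0.2 = 0.142
P(positive and no disease) = (1 - spec) * (1 - prev) = (1 - 0.75) * (1 - 0.2) = 0.2
Denominator = 0.142 + 0.2 = 0.342
PPV = 0.142 / 0.342 = 0.415205
As percentage = 41.5


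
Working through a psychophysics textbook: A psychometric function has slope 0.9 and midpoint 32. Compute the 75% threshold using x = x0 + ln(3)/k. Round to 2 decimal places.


At P = 0.75: 0.75 = 1/(1 + e^(-k*(x-x0)))
Solving: e^(-k*(x-x0)) = 1/3
x = x0 + ln(3)/k
ln(3) = 1.0986
x = 32 + 1.0986/0.9
= 32 + 1.2207
= 33.22


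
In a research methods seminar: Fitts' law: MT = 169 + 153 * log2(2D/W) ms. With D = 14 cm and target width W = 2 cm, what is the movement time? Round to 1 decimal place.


MT = 169 + 153 * log2(2*14/2)
2D/W = 14.0
log2(14.0) = 3.8074
MT = 169 + 153 * 3.8074
= 751.5 ms


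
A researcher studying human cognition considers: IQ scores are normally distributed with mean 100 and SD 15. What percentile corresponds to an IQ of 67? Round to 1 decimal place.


z = (IQ - mean) / SD
z = (67 - 100) / 15 = -2.2
Percentile = Phi(-2.2) * 100
Phi(-2.2) = 0.013903
= 1.4


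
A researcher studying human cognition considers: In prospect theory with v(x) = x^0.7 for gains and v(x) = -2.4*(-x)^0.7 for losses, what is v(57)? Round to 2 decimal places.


Since x = 57 >= 0, use v(x) = x^0.7
57^0.7 = 16.9478
v(57) = 16.95


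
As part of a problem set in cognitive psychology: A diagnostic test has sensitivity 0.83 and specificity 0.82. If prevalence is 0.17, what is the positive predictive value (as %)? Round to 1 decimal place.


PPV = (sens * prev) / (sens * prev + (1-spec) * (1-prev))
Numerator = 0.83 * 0.17 = 0.1411
P(positive and no disease) = (1 - spec) * (1 - prev) = (1 - 0.82) * (1 - 0.17) = 0.1494
Denominator = 0.1411 + 0.1494 = 0.2905
PPV = 0.1411 / 0.2905 = 0.485714
As percentage = 48.6


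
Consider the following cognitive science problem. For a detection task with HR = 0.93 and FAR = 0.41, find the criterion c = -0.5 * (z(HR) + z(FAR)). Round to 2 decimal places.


c = -0.5 * (z(HR) + z(FAR))
z(0.93) = 1.4758
z(0.41) = -0.2275
c = -0.5 * (1.4758 + -0.2275)
= -0.5 * 1.2483
= -0.62


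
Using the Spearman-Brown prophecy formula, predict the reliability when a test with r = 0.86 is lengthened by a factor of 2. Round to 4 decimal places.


r_new = n*r / (1 + (n-1)*r)
Numerator = 2 * 0.86 = 1.72
Denominator = 1 + 1 * 0.86 = 1.86
r_new = 1.72 / 1.86
= 0.9247


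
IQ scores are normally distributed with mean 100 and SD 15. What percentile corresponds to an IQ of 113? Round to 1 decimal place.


z = (IQ - mean) / SD
z = (113 - 100) / 15 = 0.8667
Percentile = Phi(0.8667) * 100
Phi(0.8667) = 0.806947
= 80.7


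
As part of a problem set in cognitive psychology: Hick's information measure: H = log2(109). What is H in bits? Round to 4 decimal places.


H = log2(n)
H = log2(109)
= 6.7682


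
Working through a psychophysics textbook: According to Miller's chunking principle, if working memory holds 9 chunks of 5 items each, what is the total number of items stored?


Total items = chunks * items_per_chunk
= 9 * 5
= 45


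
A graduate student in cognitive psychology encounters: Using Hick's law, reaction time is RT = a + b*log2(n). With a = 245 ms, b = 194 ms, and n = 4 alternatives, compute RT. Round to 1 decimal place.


RT = 245 + 194 * log2(4)
log2(4) = 2.0
RT = 245 + 194 * 2.0
= 245 + 388.0
= 633.0 ms


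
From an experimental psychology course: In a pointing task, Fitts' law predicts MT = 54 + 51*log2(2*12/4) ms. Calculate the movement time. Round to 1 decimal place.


MT = 54 + 51 * log2(2*12/4)
2D/W = 6.0
log2(6.0) = 2.585
MT = 54 + 51 * 2.585
= 185.8 ms


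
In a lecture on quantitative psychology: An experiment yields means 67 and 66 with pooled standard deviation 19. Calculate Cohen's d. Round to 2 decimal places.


Cohen's d = (M1 - M2) / S_pooled
= (67 - 66) / 19
= 1 / 19
= 0.05


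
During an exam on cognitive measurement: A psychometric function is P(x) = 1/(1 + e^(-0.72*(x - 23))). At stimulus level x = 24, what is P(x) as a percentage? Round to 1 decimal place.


P(x) = 1/(1 + e^(-0.72*(24 - 23)))
Exponent = -0.72 * 1 = -0.72
e^(-0.72) = 0.486752
P = 1/(1 + 0.486752) = 0.672607
Percentage = 67.3


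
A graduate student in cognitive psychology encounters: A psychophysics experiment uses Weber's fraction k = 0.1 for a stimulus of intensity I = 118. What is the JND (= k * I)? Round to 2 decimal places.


JND = k * I
JND = 0.1 * 118
= 11.80


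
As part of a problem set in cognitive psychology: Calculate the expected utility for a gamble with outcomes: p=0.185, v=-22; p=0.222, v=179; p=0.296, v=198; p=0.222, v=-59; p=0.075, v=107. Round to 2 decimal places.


EU = sum(p_i * v_i)
0.185 * -22 = -4.07
0.222 * 179 = 39.738
0.296 * 198 = 58.608
0.222 * -59 = -13.098
0.075 * 107 = 8.025
EU = -4.07 + 39.738 + 58.608 + -13.098 + 8.025
= 89.20


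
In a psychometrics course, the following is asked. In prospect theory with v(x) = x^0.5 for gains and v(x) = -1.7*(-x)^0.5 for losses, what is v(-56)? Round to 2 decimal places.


Since x = -56 < 0, use v(x) = -lambda*(-x)^alpha
(-x) = 56
56^0.5 = 7.4833
v(-56) = -1.7 * 7.4833
= -12.72


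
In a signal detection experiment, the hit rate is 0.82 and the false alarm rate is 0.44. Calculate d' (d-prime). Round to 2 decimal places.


d' = z(HR) - z(FAR)
z(0.82) = 0.9154
z(0.44) = -0.151
d' = 0.9154 - -0.151
= 1.07


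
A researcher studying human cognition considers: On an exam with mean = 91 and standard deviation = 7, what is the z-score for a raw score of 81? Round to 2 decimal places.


z = (X - mu) / sigma
= (81 - 91) / 7
= -10 / 7
= -1.43


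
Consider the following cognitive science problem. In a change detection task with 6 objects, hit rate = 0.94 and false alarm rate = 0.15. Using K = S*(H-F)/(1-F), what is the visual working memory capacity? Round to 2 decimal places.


K = S * (H - F) / (1 - F)
H - F = 0.79
1 - F = 0.85
K = 6 * 0.79 / 0.85
= 5.58


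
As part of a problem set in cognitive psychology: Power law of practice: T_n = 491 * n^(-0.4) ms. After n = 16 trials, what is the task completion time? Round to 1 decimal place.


T_n = 491 * 16^(-0.4)
16^(-0.4) = 0.329877
T_n = 491 * 0.329877
= 162.0 ms


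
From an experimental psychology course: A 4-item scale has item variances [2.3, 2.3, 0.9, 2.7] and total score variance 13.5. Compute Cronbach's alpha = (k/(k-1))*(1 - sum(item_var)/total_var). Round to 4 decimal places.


alpha = (k/(k-1)) * (1 - sum(s_i^2)/s_total^2)
sum(item variances) = 8.2
k/(k-1) = 4/3 = 1.333333
1 - 8.2/13.5 = 1 - 0.607407 = 0.392593
alpha = 1.333333 * 0.392593
= 0.5235


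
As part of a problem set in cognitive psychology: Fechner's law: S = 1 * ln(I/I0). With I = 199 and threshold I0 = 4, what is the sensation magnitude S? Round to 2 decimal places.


S = 1 * ln(199/4)
I/I0 = 49.75
ln(49.75) = 3.907
S = 1 * 3.907
= 3.91


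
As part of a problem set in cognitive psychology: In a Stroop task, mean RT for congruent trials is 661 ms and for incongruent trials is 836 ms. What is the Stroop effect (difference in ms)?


Stroop effect = RT(incongruent) - RT(congruent)
= 836 - 661
= 175 ms


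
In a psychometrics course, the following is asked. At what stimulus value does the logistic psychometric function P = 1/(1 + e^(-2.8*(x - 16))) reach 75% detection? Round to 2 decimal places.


At P = 0.75: 0.75 = 1/(1 + e^(-k*(x-x0)))
Solving: e^(-k*(x-x0)) = 1/3
x = x0 + ln(3)/k
ln(3) = 1.0986
x = 16 + 1.0986/2.8
= 16 + 0.3924
= 16.39


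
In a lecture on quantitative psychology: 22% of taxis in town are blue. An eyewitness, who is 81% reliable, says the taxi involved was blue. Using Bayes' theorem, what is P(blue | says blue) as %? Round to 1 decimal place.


P(blue | says blue) = P(says blue | blue)*P(blue) / [P(says blue | blue)*P(blue) + P(says blue | not blue)*P(not blue)]
Numerator = 0.81 * 0.22 = 0.1782
False identification = 0.19 * 0.78 = 0.1482
P = 0.1782 / (0.1782 + 0.1482)
= 0.1782 / 0.3264
As percentage = 54.6


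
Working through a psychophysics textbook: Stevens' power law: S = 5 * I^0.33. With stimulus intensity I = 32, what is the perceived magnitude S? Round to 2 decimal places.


S = 5 * 32^0.33
32^0.33 = 3.1383
S = 5 * 3.1383
= 15.69


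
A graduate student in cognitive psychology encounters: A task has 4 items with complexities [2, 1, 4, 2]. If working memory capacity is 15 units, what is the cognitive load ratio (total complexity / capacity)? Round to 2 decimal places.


Total complexity = 2 + 1 + 4 + 2 = 9
Load = total / capacity = 9 / 15
= 0.60


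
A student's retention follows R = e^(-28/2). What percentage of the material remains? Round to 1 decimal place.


R = e^(-t/S)
-t/S = -28/2 = -14.0
R = e^(-14.0) = 1e-06
Percentage = 1e-06 * 100
= 0.0


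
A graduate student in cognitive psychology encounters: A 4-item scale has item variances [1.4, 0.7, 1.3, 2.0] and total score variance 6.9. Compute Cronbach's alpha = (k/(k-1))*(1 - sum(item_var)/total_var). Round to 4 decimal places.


alpha = (k/(k-1)) * (1 - sum(s_i^2)/s_total^2)
sum(item variances) = 5.4
k/(k-1) = 4/3 = 1.333333
1 - 5.4/6.9 = 1 - 0.782609 = 0.217391
alpha = 1.333333 * 0.217391
= 0.2899


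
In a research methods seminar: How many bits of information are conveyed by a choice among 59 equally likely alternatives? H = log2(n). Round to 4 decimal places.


H = log2(n)
H = log2(59)
= 5.8826


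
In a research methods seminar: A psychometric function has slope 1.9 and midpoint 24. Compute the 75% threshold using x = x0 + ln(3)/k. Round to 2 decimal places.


At P = 0.75: 0.75 = 1/(1 + e^(-k*(x-x0)))
Solving: e^(-k*(x-x0)) = 1/3
x = x0 + ln(3)/k
ln(3) = 1.0986
x = 24 + 1.0986/1.9
= 24 + 0.5782
= 24.58


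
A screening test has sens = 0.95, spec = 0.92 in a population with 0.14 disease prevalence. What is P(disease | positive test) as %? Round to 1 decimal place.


PPV = (sens * prev) / (sens * prev + (1-spec) * (1-prev))
Numerator = 0.95 * 0.14 = 0.133
P(positive and no disease) = (1 - spec) * (1 - prev) = (1 - 0.92) * (1 - 0.14) = 0.0688
Denominator = 0.133 + 0.0688 = 0.2018
PPV = 0.133 / 0.2018 = 0.659068
As percentage = 65.9


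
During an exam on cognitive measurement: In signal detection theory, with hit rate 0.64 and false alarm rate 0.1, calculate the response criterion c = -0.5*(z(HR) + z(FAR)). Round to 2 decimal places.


c = -0.5 * (z(HR) + z(FAR))
z(0.64) = 0.3585
z(0.1) = -1.2816
c = -0.5 * (0.3585 + -1.2816)
= -0.5 * -0.9231
= 0.46


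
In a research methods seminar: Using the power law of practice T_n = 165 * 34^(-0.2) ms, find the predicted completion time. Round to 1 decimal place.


T_n = 165 * 34^(-0.2)
34^(-0.2) = 0.493974
T_n = 165 * 0.493974
= 81.5 ms


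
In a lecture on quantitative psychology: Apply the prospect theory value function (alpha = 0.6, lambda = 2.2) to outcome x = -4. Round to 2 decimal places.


Since x = -4 < 0, use v(x) = -lambda*(-x)^alpha
(-x) = 4
4^0.6 = 2.2974
v(-4) = -2.2 * 2.2974
= -5.05


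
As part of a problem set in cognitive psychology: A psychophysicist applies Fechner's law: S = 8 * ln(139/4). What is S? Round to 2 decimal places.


S = 8 * ln(139/4)
I/I0 = 34.75
ln(34.75) = 3.5482
S = 8 * 3.5482
= 28.39


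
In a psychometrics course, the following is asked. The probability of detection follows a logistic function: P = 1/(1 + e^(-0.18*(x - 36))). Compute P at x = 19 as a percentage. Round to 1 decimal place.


P(x) = 1/(1 + e^(-0.18*(19 - 36)))
Exponent = -0.18 * -17 = 3.06
e^(3.06) = 21.327557
P = 1/(1 + 21.327557) = 0.044788
Percentage = 4.5


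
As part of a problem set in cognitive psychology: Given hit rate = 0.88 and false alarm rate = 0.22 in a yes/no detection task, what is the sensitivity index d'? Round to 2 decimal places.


d' = z(HR) - z(FAR)
z(0.88) = 1.175
z(0.22) = -0.7722
d' = 1.175 - -0.7722
= 1.95


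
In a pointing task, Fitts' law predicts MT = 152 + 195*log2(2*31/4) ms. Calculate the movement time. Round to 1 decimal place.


MT = 152 + 195 * log2(2*31/4)
2D/W = 15.5
log2(15.5) = 3.9542
MT = 152 + 195 * 3.9542
= 923.1 ms


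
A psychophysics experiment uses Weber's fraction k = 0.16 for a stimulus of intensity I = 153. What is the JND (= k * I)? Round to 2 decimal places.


JND = k * I
JND = 0.16 * 153
= 24.48


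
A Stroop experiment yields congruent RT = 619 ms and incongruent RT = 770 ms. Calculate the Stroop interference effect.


Stroop effect = RT(incongruent) - RT(congruent)
= 770 - 619
= 151 ms


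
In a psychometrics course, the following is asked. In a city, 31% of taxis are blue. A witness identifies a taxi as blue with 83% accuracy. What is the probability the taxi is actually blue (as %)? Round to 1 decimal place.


P(blue | says blue) = P(says blue | blue)*P(blue) / [P(says blue | blue)*P(blue) + P(says blue | not blue)*P(not blue)]
Numerator = 0.83 * 0.31 = 0.2573
False identification = 0.17 * 0.69 = 0.1173
P = 0.2573 / (0.2573 + 0.1173)
= 0.2573 / 0.3746
As percentage = 68.7


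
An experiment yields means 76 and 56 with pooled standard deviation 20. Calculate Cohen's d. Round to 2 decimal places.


Cohen's d = (M1 - M2) / S_pooled
= (76 - 56) / 20
= 20 / 20
= 1.00


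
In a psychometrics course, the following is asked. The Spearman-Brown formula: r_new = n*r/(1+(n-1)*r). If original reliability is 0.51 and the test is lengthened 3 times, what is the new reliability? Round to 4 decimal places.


r_new = n*r / (1 + (n-1)*r)
Numerator = 3 * 0.51 = 1.53
Denominator = 1 + 2 * 0.51 = 2.02
r_new = 1.53 / 2.02
= 0.7574


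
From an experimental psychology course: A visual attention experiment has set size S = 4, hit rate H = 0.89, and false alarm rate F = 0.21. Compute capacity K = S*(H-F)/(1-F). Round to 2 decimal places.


K = S * (H - F) / (1 - F)
H - F = 0.68
1 - F = 0.79
K = 4 * 0.68 / 0.79
= 3.44


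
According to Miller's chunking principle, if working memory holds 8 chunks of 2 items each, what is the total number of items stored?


Total items = chunks * items_per_chunk
= 8 * 2
= 16


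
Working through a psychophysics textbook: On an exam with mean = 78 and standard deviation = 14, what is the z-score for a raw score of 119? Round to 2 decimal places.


z = (X - mu) / sigma
= (119 - 78) / 14
= 41 / 14
= 2.93


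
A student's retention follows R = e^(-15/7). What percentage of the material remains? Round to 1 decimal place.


R = e^(-t/S)
-t/S = -15/7 = -2.142857
R = e^(-2.142857) = 0.117319
Percentage = 0.117319 * 100
= 11.7


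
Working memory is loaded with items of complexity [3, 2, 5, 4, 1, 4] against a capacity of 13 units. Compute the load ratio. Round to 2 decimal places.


Total complexity = 3 + 2 + 5 + 4 + 1 + 4 = 19
Load = total / capacity = 19 / 13
= 1.46


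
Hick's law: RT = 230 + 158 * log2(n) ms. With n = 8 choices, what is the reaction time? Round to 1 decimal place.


RT = 230 + 158 * log2(8)
log2(8) = 3.0
RT = 230 + 158 * 3.0
= 230 + 474.0
= 704.0 ms


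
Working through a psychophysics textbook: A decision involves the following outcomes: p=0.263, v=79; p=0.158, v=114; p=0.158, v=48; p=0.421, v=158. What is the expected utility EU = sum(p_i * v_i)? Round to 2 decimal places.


EU = sum(p_i * v_i)
0.263 * 79 = 20.777
0.158 * 114 = 18.012
0.158 * 48 = 7.584
0.421 * 158 = 66.518
EU = 20.777 + 18.012 + 7.584 + 66.518
= 112.89


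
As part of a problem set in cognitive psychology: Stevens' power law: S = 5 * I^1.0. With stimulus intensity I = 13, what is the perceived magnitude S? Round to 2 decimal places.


S = 5 * 13^1.0
13^1.0 = 13.0
S = 5 * 13.0
= 65.00


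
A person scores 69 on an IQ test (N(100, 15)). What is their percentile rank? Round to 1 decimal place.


z = (IQ - mean) / SD
z = (69 - 100) / 15 = -2.0667
Percentile = Phi(-2.0667) * 100
Phi(-2.0667) = 0.019381
= 1.9


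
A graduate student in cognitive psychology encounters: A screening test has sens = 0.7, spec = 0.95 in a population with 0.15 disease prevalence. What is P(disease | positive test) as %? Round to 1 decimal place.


PPV = (sens * prev) / (sens * prev + (1-spec) * (1-prev))
Numerator = 0.7 * 0.15 = 0.105
P(positive and no disease) = (1 - spec) * (1 - prev) = (1 - 0.95) * (1 - 0.15) = 0.0425
Denominator = 0.105 + 0.0425 = 0.1475
PPV = 0.105 / 0.1475 = 0.711864
As percentage = 71.2


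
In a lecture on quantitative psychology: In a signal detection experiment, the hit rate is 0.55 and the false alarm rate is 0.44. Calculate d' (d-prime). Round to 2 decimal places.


d' = z(HR) - z(FAR)
z(0.55) = 0.1257
z(0.44) = -0.151
d' = 0.1257 - -0.151
= 0.28


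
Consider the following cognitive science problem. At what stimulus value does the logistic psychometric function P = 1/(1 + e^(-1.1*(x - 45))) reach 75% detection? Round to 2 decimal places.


At P = 0.75: 0.75 = 1/(1 + e^(-k*(x-x0)))
Solving: e^(-k*(x-x0)) = 1/3
x = x0 + ln(3)/k
ln(3) = 1.0986
x = 45 + 1.0986/1.1
= 45 + 0.9987
= 46.00


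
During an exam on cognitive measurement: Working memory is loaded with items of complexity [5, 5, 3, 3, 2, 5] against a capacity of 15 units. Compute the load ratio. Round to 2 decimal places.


Total complexity = 5 + 5 + 3 + 3 + 2 + 5 = 23
Load = total / capacity = 23 / 15
= 1.53


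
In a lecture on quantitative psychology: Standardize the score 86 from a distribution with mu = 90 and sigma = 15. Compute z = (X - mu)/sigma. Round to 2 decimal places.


z = (X - mu) / sigma
= (86 - 90) / 15
= -4 / 15
= -0.27


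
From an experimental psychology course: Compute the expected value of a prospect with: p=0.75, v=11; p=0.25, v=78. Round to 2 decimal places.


EU = sum(p_i * v_i)
0.75 * 11 = 8.25
0.25 * 78 = 19.5
EU = 8.25 + 19.5
= 27.75


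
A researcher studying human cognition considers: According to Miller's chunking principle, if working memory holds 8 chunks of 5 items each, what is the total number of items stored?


Total items = chunks * items_per_chunk
= 8 * 5
= 40


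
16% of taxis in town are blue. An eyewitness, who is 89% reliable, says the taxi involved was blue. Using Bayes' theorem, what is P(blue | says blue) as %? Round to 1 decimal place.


P(blue | says blue) = P(says blue | blue)*P(blue) / [P(says blue | blue)*P(blue) + P(says blue | not blue)*P(not blue)]
Numerator = 0.89 * 0.16 = 0.1424
False identification = 0.11 * 0.84 = 0.0924
P = 0.1424 / (0.1424 + 0.0924)
= 0.1424 / 0.2348
As percentage = 60.6


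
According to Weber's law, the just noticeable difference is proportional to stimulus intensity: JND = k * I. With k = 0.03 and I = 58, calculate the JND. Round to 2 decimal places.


JND = k * I
JND = 0.03 * 58
= 1.74


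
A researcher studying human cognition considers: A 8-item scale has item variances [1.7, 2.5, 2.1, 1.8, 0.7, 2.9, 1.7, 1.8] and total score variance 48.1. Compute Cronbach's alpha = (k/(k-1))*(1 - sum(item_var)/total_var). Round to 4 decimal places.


alpha = (k/(k-1)) * (1 - sum(s_i^2)/s_total^2)
sum(item variances) = 15.2
k/(k-1) = 8/7 = 1.142857
1 - 15.2/48.1 = 1 - 0.316008 = 0.683992
alpha = 1.142857 * 0.683992
= 0.7817


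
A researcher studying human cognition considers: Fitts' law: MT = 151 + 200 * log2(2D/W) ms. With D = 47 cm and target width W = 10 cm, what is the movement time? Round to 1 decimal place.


MT = 151 + 200 * log2(2*47/10)
2D/W = 9.4
log2(9.4) = 3.2327
MT = 151 + 200 * 3.2327
= 797.5 ms


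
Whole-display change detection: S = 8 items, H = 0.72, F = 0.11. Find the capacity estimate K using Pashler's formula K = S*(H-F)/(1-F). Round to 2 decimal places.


K = S * (H - F) / (1 - F)
H - F = 0.61
1 - F = 0.89
K = 8 * 0.61 / 0.89
= 5.48


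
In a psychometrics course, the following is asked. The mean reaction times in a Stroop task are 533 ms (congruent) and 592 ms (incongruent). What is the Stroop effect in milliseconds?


Stroop effect = RT(incongruent) - RT(congruent)
= 592 - 533
= 59 ms


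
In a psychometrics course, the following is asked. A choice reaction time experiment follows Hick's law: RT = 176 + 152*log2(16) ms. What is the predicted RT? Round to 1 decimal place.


RT = 176 + 152 * log2(16)
log2(16) = 4.0
RT = 176 + 152 * 4.0
= 176 + 608.0
= 784.0 ms


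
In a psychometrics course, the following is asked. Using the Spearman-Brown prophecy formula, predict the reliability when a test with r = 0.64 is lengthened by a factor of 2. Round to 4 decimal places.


r_new = n*r / (1 + (n-1)*r)
Numerator = 2 * 0.64 = 1.28
Denominator = 1 + 1 * 0.64 = 1.64
r_new = 1.28 / 1.64
= 0.7805


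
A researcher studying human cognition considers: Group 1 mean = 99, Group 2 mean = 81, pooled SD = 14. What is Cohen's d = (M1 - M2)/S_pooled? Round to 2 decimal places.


Cohen's d = (M1 - M2) / S_pooled
= (99 - 81) / 14
= 18 / 14
= 1.29


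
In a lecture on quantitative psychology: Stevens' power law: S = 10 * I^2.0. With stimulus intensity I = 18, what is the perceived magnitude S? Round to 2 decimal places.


S = 10 * 18^2.0
18^2.0 = 324.0
S = 10 * 324.0
= 3240.00


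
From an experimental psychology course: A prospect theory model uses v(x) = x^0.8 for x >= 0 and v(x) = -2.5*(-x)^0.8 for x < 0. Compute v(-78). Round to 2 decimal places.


Since x = -78 < 0, use v(x) = -lambda*(-x)^alpha
(-x) = 78
78^0.8 = 32.6344
v(-78) = -2.5 * 32.6344
= -81.59


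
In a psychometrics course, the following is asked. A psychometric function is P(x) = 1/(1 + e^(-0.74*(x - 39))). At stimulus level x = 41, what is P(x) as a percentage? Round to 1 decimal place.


P(x) = 1/(1 + e^(-0.74*(41 - 39)))
Exponent = -0.74 * 2 = -1.48
e^(-1.48) = 0.227638
P = 1/(1 + 0.227638) = 0.814572
Percentage = 81.5


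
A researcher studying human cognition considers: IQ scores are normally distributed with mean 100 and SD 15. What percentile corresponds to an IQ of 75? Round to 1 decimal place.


z = (IQ - mean) / SD
z = (75 - 100) / 15 = -1.6667
Percentile = Phi(-1.6667) * 100
Phi(-1.6667) = 0.047787
= 4.8


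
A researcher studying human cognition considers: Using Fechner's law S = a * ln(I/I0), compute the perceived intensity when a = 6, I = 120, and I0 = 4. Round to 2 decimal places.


S = 6 * ln(120/4)
I/I0 = 30.0
ln(30.0) = 3.4012
S = 6 * 3.4012
= 20.41


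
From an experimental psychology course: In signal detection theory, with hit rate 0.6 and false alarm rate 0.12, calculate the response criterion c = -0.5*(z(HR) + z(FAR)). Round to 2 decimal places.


c = -0.5 * (z(HR) + z(FAR))
z(0.6) = 0.2533
z(0.12) = -1.175
c = -0.5 * (0.2533 + -1.175)
= -0.5 * -0.9217
= 0.46


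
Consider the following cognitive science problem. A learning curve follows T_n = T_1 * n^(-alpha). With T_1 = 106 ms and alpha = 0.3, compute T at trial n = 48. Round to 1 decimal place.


T_n = 106 * 48^(-0.3)
48^(-0.3) = 0.31306
T_n = 106 * 0.31306
= 33.2 ms


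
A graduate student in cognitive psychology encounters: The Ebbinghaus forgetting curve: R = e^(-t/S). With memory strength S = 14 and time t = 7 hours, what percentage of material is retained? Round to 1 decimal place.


R = e^(-t/S)
-t/S = -7/14 = -0.5
R = e^(-0.5) = 0.606531
Percentage = 0.606531 * 100
= 60.7


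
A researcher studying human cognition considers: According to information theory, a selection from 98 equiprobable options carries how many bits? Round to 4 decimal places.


H = log2(n)
H = log2(98)
= 6.6147


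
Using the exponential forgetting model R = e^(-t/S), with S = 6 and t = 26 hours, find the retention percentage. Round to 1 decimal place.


R = e^(-t/S)
-t/S = -26/6 = -4.333333
R = e^(-4.333333) = 0.013124
Percentage = 0.013124 * 100
= 1.3


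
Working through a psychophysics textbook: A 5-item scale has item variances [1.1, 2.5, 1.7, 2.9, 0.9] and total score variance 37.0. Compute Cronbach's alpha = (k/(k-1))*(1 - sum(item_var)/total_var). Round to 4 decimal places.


alpha = (k/(k-1)) * (1 - sum(s_i^2)/s_total^2)
sum(item variances) = 9.1
k/(k-1) = 5/4 = 1.25
1 - 9.1/37.0 = 1 - 0.245946 = 0.754054
alpha = 1.25 * 0.754054
= 0.9426


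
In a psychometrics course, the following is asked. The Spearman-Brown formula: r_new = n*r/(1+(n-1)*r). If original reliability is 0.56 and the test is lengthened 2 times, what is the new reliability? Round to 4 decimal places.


r_new = n*r / (1 + (n-1)*r)
Numerator = 2 * 0.56 = 1.12
Denominator = 1 + 1 * 0.56 = 1.56
r_new = 1.12 / 1.56
= 0.7179


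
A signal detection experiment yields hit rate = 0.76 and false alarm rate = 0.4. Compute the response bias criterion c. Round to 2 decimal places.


c = -0.5 * (z(HR) + z(FAR))
z(0.76) = 0.7063
z(0.4) = -0.2533
c = -0.5 * (0.7063 + -0.2533)
= -0.5 * 0.453
= -0.23


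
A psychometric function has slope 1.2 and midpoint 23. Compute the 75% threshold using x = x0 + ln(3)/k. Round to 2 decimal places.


At P = 0.75: 0.75 = 1/(1 + e^(-k*(x-x0)))
Solving: e^(-k*(x-x0)) = 1/3
x = x0 + ln(3)/k
ln(3) = 1.0986
x = 23 + 1.0986/1.2
= 23 + 0.9155
= 23.92


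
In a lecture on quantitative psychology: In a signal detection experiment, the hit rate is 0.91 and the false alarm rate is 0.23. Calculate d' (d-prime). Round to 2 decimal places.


d' = z(HR) - z(FAR)
z(0.91) = 1.3408
z(0.23) = -0.7388
d' = 1.3408 - -0.7388
= 2.08


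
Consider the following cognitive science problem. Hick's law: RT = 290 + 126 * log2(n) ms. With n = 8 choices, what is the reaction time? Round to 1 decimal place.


RT = 290 + 126 * log2(8)
log2(8) = 3.0
RT = 290 + 126 * 3.0
= 290 + 378.0
= 668.0 ms


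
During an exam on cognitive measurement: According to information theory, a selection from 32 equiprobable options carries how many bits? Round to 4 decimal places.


H = log2(n)
H = log2(32)
= 5.0000


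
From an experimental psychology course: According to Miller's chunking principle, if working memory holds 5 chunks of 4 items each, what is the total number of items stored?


Total items = chunks * items_per_chunk
= 5 * 4
= 20


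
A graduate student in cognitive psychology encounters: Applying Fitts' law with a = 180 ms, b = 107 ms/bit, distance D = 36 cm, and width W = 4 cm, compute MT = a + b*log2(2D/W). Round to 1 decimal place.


MT = 180 + 107 * log2(2*36/4)
2D/W = 18.0
log2(18.0) = 4.1699
MT = 180 + 107 * 4.1699
= 626.2 ms


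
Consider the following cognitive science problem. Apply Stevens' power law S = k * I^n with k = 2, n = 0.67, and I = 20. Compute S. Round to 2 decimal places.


S = 2 * 20^0.67
20^0.67 = 7.442
S = 2 * 7.442
= 14.88


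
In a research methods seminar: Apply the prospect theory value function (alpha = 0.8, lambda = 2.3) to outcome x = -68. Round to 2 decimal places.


Since x = -68 < 0, use v(x) = -lambda*(-x)^alpha
(-x) = 68
68^0.8 = 29.242
v(-68) = -2.3 * 29.242
= -67.26


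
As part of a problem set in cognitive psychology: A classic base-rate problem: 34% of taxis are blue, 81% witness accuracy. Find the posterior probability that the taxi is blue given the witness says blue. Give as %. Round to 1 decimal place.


P(blue | says blue) = P(says blue | blue)*P(blue) / [P(says blue | blue)*P(blue) + P(says blue | not blue)*P(not blue)]
Numerator = 0.81 * 0.34 = 0.2754
False identification = 0.19 * 0.66 = 0.1254
P = 0.2754 / (0.2754 + 0.1254)
= 0.2754 / 0.4008
As percentage = 68.7


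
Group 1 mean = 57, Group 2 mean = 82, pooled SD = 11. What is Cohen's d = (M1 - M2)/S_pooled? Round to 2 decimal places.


Cohen's d = (M1 - M2) / S_pooled
= (57 - 82) / 11
= -25 / 11
= -2.27


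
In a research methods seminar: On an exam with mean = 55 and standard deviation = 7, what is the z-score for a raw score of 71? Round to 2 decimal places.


z = (X - mu) / sigma
= (71 - 55) / 7
= 16 / 7
= 2.29


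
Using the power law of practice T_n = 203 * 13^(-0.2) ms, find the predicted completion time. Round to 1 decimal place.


T_n = 203 * 13^(-0.2)
13^(-0.2) = 0.598703
T_n = 203 * 0.598703
= 121.5 ms


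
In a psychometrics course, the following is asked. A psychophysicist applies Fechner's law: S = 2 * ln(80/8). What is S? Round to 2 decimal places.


S = 2 * ln(80/8)
I/I0 = 10.0
ln(10.0) = 2.3026
S = 2 * 2.3026
= 4.61


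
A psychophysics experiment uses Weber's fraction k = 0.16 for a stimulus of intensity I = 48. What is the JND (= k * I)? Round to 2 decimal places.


JND = k * I
JND = 0.16 * 48
= 7.68


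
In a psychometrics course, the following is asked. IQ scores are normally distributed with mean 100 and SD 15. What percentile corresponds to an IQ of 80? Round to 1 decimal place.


z = (IQ - mean) / SD
z = (80 - 100) / 15 = -1.3333
Percentile = Phi(-1.3333) * 100
Phi(-1.3333) = 0.091217
= 9.1


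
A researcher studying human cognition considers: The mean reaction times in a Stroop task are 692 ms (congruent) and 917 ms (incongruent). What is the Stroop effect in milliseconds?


Stroop effect = RT(incongruent) - RT(congruent)
= 917 - 692
= 225 ms


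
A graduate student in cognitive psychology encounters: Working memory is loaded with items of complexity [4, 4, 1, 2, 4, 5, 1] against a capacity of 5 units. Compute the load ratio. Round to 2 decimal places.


Total complexity = 4 + 4 + 1 + 2 + 4 + 5 + 1 = 21
Load = total / capacity = 21 / 5
= 4.20


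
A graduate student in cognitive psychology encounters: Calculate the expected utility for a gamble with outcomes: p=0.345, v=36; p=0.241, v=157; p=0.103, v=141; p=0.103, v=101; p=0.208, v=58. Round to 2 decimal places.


EU = sum(p_i * v_i)
0.345 * 36 = 12.42
0.241 * 157 = 37.837
0.103 * 141 = 14.523
0.103 * 101 = 10.403
0.208 * 58 = 12.064
EU = 12.42 + 37.837 + 14.523 + 10.403 + 12.064
= 87.25


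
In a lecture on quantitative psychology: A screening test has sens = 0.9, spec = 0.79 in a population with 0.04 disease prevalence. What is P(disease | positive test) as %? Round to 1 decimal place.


PPV = (sens * prev) / (sens * prev + (1-spec) * (1-prev))
Numerator = 0.9 * 0.04 = 0.036
P(positive and no disease) = (1 - spec) * (1 - prev) = (1 - 0.79) * (1 - 0.04) = 0.2016
Denominator = 0.036 + 0.2016 = 0.2376
PPV = 0.036 / 0.2376 = 0.151515
As percentage = 15.2


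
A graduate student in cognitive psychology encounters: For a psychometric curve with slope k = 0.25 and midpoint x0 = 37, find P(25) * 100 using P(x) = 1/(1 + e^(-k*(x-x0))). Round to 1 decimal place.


P(x) = 1/(1 + e^(-0.25*(25 - 37)))
Exponent = -0.25 * -12 = 3.0
e^(3.0) = 20.085537
P = 1/(1 + 20.085537) = 0.047426
Percentage = 4.7


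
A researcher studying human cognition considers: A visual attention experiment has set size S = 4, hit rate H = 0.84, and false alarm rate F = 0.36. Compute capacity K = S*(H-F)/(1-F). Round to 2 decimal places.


K = S * (H - F) / (1 - F)
H - F = 0.48
1 - F = 0.64
K = 4 * 0.48 / 0.64
= 3.00


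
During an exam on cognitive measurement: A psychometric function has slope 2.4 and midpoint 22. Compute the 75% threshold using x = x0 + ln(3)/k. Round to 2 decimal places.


At P = 0.75: 0.75 = 1/(1 + e^(-k*(x-x0)))
Solving: e^(-k*(x-x0)) = 1/3
x = x0 + ln(3)/k
ln(3) = 1.0986
x = 22 + 1.0986/2.4
= 22 + 0.4578
= 22.46


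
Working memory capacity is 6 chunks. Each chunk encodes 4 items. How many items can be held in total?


Total items = chunks * items_per_chunk
= 6 * 4
= 24


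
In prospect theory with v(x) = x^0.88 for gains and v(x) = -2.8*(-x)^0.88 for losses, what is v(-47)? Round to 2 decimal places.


Since x = -47 < 0, use v(x) = -lambda*(-x)^alpha
(-x) = 47
47^0.88 = 29.6105
v(-47) = -2.8 * 29.6105
= -82.91


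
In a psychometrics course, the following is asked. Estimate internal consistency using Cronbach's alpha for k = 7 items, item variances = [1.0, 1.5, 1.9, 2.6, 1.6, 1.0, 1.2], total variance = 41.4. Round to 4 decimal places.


alpha = (k/(k-1)) * (1 - sum(s_i^2)/s_total^2)
sum(item variances) = 10.8
k/(k-1) = 7/6 = 1.166667
1 - 10.8/41.4 = 1 - 0.26087 = 0.73913
alpha = 1.166667 * 0.73913
= 0.8623


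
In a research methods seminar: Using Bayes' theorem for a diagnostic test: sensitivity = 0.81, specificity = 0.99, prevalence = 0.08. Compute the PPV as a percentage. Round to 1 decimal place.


PPV = (sens * prev) / (sens * prev + (1-spec) * (1-prev))
Numerator = 0.81 * 0.08 = 0.0648
P(positive and no disease) = (1 - spec) * (1 - prev) = (1 - 0.99) * (1 - 0.08) = 0.0092
Denominator = 0.0648 + 0.0092 = 0.074
PPV = 0.0648 / 0.074 = 0.875676
As percentage = 87.6


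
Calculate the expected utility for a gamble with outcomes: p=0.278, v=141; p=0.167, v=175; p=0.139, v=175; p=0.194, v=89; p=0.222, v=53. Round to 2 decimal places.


EU = sum(p_i * v_i)
0.278 * 141 = 39.198
0.167 * 175 = 29.225
0.139 * 175 = 24.325
0.194 * 89 = 17.266
0.222 * 53 = 11.766
EU = 39.198 + 29.225 + 24.325 + 17.266 + 11.766
= 121.78


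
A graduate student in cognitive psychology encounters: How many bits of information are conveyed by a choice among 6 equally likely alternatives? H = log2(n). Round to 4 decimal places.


H = log2(n)
H = log2(6)
= 2.5850


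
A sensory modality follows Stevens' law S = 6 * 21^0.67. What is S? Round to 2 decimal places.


S = 6 * 21^0.67
21^0.67 = 7.6893
S = 6 * 7.6893
= 46.14


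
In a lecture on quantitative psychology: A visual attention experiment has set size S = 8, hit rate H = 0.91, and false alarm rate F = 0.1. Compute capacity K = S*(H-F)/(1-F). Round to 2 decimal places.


K = S * (H - F) / (1 - F)
H - F = 0.81
1 - F = 0.9
K = 8 * 0.81 / 0.9
= 7.20


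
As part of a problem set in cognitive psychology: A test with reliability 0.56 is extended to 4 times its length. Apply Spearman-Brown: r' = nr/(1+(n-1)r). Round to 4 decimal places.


r_new = n*r / (1 + (n-1)*r)
Numerator = 4 * 0.56 = 2.24
Denominator = 1 + 3 * 0.56 = 2.68
r_new = 2.24 / 2.68
= 0.8358


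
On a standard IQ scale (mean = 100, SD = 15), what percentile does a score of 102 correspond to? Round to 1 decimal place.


z = (IQ - mean) / SD
z = (102 - 100) / 15 = 0.1333
Percentile = Phi(0.1333) * 100
Phi(0.1333) = 0.553022
= 55.3


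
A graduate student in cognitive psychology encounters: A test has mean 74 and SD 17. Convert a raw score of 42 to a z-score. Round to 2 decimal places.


z = (X - mu) / sigma
= (42 - 74) / 17
= -32 / 17
= -1.88


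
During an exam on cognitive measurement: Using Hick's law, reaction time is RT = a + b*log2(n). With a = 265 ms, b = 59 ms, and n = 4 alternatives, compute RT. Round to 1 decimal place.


RT = 265 + 59 * log2(4)
log2(4) = 2.0
RT = 265 + 59 * 2.0
= 265 + 118.0
= 383.0 ms
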